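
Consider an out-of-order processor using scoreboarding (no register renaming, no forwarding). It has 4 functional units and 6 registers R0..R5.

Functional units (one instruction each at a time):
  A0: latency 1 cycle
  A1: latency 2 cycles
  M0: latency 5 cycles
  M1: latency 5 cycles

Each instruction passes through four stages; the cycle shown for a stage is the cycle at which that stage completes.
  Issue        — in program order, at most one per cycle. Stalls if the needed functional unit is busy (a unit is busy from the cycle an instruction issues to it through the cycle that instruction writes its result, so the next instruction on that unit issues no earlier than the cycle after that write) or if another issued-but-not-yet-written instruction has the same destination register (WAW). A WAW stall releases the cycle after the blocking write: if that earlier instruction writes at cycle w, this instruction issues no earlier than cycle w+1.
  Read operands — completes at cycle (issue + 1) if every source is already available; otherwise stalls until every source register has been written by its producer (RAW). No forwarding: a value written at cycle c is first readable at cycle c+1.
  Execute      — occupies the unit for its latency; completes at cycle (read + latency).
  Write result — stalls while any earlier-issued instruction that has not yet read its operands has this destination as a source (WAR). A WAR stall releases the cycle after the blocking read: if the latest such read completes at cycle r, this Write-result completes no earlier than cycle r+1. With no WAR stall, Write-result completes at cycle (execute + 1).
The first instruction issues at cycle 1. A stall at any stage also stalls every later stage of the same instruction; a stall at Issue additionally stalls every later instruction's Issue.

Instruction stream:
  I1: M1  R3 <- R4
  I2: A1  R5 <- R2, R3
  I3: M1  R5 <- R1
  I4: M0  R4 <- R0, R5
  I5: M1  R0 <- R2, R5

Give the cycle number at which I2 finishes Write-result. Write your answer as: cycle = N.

1) issue 1, read 2, done 7, write 8
2) issue 2, read 9, done 11, write 12  <RAW R3: wait I1 write@8>
3) issue 13, read 14, done 19, write 20  <WAW R5: wait I2 write@12>
4) issue 14, read 21, done 26, write 27  <RAW R5: wait I3 write@20>
5) issue 21, read 22, done 27, write 28  <struct: M1 busy until I3 writes@20>

cycle = 12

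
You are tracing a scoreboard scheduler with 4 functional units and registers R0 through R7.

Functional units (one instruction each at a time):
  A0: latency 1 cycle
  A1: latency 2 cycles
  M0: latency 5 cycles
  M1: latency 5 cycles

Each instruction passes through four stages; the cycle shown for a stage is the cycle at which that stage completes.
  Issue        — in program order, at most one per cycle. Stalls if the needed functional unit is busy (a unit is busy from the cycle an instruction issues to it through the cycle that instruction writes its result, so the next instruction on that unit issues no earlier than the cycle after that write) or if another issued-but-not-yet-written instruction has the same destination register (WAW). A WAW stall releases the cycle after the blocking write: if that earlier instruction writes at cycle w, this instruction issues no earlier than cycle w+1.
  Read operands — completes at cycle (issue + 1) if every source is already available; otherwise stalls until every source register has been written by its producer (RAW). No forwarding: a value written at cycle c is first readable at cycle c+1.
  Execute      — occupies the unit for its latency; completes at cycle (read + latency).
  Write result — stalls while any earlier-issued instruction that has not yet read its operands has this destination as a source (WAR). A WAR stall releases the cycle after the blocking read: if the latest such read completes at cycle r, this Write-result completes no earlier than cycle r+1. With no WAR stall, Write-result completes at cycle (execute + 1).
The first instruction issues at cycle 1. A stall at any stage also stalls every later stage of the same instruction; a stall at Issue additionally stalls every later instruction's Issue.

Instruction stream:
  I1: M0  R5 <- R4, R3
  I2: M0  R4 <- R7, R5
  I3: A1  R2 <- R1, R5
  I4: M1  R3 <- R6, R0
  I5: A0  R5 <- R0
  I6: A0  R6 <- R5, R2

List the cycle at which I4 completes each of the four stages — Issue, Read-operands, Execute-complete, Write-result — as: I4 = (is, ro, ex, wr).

I4 = (11, 12, 17, 18)

  I1 | 1 | 2 | 7 | 8
  I2 | 9 | 10 | 15 | 16   struct: M0 busy until I1 writes@8
  I3 | 10 | 11 | 13 | 14
  I4 | 11 | 12 | 17 | 18
  I5 | 12 | 13 | 14 | 15
  I6 | 16 | 17 | 18 | 19   struct: A0 busy until I5 writes@15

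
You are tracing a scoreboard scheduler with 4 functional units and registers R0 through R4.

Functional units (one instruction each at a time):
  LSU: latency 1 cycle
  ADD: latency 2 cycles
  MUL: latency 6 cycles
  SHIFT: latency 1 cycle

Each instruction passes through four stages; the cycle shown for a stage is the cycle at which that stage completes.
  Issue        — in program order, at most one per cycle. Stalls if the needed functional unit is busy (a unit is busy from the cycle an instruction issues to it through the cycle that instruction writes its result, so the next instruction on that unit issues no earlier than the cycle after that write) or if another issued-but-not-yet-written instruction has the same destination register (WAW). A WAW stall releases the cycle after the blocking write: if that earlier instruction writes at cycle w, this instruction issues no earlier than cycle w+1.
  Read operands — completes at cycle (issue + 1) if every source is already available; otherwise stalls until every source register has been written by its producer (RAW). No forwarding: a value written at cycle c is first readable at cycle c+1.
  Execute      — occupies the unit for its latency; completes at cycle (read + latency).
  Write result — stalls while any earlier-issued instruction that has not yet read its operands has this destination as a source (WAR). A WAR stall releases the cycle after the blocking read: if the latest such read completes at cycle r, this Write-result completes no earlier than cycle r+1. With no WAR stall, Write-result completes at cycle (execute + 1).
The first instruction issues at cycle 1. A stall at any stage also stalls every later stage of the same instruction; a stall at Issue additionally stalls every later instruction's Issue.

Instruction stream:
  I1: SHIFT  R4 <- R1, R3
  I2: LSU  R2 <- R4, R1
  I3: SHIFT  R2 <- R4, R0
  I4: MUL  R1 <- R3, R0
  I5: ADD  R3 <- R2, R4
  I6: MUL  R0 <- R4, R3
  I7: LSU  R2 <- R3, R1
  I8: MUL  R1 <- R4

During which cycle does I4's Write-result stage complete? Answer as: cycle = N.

cycle = 17

I1: IS=1 RO=2 EX=3 WR=4
I2: IS=2 RO=5 EX=6 WR=7  [RAW R4: wait I1 write@4]
I3: IS=8 RO=9 EX=10 WR=11  [WAW R2: wait I2 write@7]
I4: IS=9 RO=10 EX=16 WR=17
I5: IS=10 RO=12 EX=14 WR=15  [RAW R2: wait I3 write@11]
I6: IS=18 RO=19 EX=25 WR=26  [struct: MUL busy until I4 writes@17]
I7: IS=19 RO=20 EX=21 WR=22
I8: IS=27 RO=28 EX=34 WR=35  [struct: MUL busy until I6 writes@26]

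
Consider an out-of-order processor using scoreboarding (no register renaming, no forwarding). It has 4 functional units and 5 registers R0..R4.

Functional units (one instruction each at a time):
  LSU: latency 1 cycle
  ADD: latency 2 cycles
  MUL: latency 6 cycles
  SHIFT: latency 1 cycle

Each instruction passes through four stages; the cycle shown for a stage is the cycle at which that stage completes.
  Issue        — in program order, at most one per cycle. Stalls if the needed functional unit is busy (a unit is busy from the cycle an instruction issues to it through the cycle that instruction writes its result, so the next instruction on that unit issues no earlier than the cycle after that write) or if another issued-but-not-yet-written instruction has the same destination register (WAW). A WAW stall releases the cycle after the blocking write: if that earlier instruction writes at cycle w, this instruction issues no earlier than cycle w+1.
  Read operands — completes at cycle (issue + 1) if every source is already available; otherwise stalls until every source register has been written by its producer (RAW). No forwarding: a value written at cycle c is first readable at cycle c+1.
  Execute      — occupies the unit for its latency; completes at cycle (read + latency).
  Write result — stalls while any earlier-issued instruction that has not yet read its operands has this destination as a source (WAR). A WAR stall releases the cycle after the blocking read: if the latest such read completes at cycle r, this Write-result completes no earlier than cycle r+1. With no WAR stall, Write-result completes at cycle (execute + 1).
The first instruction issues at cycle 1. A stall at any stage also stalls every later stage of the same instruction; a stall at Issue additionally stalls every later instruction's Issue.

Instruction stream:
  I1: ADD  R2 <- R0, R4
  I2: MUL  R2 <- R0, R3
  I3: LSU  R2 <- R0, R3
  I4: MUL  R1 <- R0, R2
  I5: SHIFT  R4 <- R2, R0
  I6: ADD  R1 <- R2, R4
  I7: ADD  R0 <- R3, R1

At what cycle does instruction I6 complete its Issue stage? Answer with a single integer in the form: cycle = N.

cycle = 27

[1] issue I1 (ADD)
[2] I1 read-ops
[4] I1 finished on ADD
[5] I1→R2
[6] issue I2 (MUL)
[7] I2 read-ops
[13] I2 finished on MUL
[14] I2→R2
[15] issue I3 (LSU)
[16] I3 read-ops | issue I4 (MUL)
[17] I3 finished on LSU | issue I5 (SHIFT)
[18] I3→R2
[19] I4 read-ops | I5 read-ops
[20] I5 finished on SHIFT
[21] I5→R4
[25] I4 finished on MUL
[26] I4→R1
[27] issue I6 (ADD)
[28] I6 read-ops
[30] I6 finished on ADD
[31] I6→R1
[32] issue I7 (ADD)
[33] I7 read-ops
[35] I7 finished on ADD
[36] I7→R0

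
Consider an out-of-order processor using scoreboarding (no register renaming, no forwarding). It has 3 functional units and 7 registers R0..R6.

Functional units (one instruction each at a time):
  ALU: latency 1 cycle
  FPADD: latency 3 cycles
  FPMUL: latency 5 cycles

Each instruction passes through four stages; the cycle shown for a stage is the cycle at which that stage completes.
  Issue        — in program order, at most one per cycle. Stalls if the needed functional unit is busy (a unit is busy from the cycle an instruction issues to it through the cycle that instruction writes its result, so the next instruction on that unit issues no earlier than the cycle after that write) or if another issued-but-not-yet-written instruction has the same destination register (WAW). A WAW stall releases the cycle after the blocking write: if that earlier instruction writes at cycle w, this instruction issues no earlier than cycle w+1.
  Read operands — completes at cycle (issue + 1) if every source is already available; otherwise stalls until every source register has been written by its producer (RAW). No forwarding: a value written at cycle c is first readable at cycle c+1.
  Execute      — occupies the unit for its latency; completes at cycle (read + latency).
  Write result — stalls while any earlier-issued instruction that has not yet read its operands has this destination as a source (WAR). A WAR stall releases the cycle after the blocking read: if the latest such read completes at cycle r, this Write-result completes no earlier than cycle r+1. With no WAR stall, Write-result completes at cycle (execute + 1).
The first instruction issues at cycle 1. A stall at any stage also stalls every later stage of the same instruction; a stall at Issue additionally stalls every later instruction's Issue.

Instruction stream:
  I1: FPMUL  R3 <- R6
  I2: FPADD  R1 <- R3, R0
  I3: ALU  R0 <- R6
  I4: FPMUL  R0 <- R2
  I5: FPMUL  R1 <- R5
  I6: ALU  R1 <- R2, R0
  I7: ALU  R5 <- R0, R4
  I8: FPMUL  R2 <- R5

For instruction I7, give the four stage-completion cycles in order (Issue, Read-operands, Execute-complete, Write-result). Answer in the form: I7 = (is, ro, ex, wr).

I7 = (31, 32, 33, 34)

1) issue 1, read 2, done 7, write 8
2) issue 2, read 9, done 12, write 13  <RAW R3: wait I1 write@8>
3) issue 3, read 4, done 5, write 10  <WAR R0: wait I2 read@9>
4) issue 11, read 12, done 17, write 18  <WAW R0: wait I3 write@10>
5) issue 19, read 20, done 25, write 26  <struct: FPMUL busy until I4 writes@18>
6) issue 27, read 28, done 29, write 30  <WAW R1: wait I5 write@26>
7) issue 31, read 32, done 33, write 34  <struct: ALU busy until I6 writes@30>
8) issue 32, read 35, done 40, write 41  <RAW R5: wait I7 write@34>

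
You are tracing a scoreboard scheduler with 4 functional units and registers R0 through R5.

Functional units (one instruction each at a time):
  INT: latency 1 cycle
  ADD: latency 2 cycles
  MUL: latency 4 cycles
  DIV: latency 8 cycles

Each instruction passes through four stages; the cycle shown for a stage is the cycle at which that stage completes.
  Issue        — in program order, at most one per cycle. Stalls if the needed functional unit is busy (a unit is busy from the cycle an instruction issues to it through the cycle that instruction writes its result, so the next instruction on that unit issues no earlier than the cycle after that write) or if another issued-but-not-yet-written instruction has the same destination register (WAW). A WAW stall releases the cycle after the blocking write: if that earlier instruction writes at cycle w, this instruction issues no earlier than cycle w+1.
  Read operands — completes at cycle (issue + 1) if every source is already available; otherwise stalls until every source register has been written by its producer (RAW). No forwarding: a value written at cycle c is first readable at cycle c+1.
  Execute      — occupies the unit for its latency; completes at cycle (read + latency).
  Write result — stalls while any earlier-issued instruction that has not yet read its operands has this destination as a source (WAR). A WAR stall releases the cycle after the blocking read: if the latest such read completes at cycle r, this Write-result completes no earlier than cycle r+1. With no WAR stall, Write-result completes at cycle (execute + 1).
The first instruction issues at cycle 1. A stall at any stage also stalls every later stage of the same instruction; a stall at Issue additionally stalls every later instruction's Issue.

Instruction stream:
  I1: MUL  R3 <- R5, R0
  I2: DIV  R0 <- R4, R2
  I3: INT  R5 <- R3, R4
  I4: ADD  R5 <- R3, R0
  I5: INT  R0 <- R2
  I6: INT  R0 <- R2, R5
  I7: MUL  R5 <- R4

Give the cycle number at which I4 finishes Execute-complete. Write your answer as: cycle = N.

  I1 | 1 | 2 | 6 | 7
  I2 | 2 | 3 | 11 | 12
  I3 | 3 | 8 | 9 | 10   RAW R3: wait I1 write@7
  I4 | 11 | 13 | 15 | 16   WAW R5: wait I3 write@10 · RAW R0: wait I2 write@12
  I5 | 13 | 14 | 15 | 16   WAW R0: wait I2 write@12
  I6 | 17 | 18 | 19 | 20   struct: INT busy until I5 writes@16
  I7 | 18 | 19 | 23 | 24

cycle = 15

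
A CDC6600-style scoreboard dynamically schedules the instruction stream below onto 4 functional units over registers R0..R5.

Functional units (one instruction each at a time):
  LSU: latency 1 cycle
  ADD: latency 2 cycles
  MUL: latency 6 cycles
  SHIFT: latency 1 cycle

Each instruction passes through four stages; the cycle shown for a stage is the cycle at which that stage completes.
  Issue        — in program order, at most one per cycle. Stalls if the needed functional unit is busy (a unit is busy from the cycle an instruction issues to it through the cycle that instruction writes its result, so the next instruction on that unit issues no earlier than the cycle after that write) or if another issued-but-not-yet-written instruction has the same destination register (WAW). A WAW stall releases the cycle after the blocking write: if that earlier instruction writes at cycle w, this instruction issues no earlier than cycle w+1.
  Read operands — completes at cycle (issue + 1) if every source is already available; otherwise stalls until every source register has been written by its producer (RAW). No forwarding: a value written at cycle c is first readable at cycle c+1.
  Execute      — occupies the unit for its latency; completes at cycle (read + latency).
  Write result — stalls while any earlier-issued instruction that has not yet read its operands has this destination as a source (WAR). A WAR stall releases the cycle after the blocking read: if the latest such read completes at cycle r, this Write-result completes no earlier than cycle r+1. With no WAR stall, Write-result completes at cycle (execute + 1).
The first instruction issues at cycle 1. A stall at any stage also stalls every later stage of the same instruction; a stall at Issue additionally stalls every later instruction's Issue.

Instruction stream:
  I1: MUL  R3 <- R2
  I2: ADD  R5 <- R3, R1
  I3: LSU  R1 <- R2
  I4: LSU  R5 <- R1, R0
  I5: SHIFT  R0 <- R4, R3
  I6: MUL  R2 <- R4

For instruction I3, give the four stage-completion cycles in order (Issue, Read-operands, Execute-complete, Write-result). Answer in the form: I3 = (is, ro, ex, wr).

I3 = (3, 4, 5, 11)

[I1] 1/2/8/9
[I2] 2/10/12/13  (RAW R3: wait I1 write@9)
[I3] 3/4/5/11  (WAR R1: wait I2 read@10)
[I4] 14/15/16/17  (WAW R5: wait I2 write@13)
[I5] 15/16/17/18
[I6] 16/17/23/24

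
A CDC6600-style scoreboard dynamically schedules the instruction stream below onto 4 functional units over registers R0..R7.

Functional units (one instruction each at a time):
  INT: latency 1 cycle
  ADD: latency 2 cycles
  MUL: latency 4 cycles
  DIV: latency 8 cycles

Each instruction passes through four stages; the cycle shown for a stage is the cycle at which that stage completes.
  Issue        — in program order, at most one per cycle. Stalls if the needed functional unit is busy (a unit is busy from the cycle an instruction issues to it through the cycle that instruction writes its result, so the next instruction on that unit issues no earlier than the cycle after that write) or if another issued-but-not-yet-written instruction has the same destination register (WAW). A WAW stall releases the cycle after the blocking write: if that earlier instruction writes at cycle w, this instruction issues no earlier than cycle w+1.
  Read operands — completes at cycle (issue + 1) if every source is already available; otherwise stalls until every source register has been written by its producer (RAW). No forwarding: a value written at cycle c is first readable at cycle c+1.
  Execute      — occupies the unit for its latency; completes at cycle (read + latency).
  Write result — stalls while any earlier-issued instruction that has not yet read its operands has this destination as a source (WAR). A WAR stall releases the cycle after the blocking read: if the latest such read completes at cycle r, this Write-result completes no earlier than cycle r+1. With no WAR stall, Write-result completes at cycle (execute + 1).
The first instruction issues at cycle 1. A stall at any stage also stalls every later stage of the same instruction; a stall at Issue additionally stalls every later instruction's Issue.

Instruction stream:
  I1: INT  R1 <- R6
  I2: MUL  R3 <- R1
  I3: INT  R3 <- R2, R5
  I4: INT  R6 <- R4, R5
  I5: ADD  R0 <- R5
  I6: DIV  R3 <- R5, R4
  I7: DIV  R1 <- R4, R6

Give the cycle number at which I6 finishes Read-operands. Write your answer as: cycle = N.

cycle = 18

I1: IS=1 RO=2 EX=3 WR=4
I2: IS=2 RO=5 EX=9 WR=10  [RAW R1: wait I1 write@4]
I3: IS=11 RO=12 EX=13 WR=14  [WAW R3: wait I2 write@10]
I4: IS=15 RO=16 EX=17 WR=18  [struct: INT busy until I3 writes@14]
I5: IS=16 RO=17 EX=19 WR=20
I6: IS=17 RO=18 EX=26 WR=27
I7: IS=28 RO=29 EX=37 WR=38  [struct: DIV busy until I6 writes@27]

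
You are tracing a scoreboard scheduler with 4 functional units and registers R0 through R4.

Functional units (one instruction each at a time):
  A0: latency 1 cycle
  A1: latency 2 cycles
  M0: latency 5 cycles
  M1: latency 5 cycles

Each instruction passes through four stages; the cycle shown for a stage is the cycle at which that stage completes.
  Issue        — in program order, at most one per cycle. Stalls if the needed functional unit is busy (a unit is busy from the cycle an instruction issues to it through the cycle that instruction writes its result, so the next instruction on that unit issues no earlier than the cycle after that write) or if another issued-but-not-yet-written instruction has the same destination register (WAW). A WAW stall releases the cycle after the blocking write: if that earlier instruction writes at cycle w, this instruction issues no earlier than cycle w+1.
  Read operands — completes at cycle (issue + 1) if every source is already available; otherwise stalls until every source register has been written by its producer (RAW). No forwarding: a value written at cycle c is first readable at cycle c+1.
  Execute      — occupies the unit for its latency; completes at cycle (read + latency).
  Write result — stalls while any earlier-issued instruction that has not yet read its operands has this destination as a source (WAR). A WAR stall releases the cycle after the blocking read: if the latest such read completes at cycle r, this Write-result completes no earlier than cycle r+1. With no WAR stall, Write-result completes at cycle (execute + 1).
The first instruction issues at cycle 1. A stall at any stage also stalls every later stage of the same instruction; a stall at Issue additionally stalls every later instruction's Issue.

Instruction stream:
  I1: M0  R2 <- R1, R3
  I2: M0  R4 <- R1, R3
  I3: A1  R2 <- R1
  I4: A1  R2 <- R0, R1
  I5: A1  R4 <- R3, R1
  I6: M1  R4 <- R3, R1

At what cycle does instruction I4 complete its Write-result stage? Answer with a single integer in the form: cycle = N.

c1: I1 issues→M0
c2: I1 reads
c7: I1 exec-done
c8: I1 writes R2
c9: I2 issues→M0
c10: I2 reads | I3 issues→A1
c11: I3 reads
c13: I3 exec-done
c14: I3 writes R2
c15: I2 exec-done | I4 issues→A1
c16: I2 writes R4 | I4 reads
c18: I4 exec-done
c19: I4 writes R2
c20: I5 issues→A1
c21: I5 reads
c23: I5 exec-done
c24: I5 writes R4
c25: I6 issues→M1
c26: I6 reads
c31: I6 exec-done
c32: I6 writes R4

cycle = 19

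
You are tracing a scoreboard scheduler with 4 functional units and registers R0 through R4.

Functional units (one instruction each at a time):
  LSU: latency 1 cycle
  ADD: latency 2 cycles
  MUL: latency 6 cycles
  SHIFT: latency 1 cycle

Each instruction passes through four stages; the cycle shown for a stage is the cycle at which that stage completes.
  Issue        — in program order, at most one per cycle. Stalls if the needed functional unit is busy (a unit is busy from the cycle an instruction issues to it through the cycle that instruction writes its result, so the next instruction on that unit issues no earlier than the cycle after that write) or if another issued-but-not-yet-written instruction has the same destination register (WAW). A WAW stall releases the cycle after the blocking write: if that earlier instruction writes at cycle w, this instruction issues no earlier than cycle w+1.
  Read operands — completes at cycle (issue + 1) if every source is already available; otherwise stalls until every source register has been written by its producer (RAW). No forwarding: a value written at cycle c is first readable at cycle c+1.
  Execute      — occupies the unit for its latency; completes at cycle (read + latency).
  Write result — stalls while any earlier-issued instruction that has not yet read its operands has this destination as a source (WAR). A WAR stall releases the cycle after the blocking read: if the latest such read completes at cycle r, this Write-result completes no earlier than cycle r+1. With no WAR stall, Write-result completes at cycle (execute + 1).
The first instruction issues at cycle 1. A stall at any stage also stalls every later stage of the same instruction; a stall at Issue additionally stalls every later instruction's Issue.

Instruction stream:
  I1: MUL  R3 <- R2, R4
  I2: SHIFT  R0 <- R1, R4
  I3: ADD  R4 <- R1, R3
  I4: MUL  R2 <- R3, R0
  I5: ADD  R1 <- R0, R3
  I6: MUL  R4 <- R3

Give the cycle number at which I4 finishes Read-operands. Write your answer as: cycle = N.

c1: I1 dispatched to MUL
c2: I1 operands ready | I2 dispatched to SHIFT
c3: I2 operands ready | I3 dispatched to ADD
c4: I2 complete
c5: R0←I2
c8: I1 complete
c9: R3←I1
c10: I3 operands ready | I4 dispatched to MUL
c11: I4 operands ready
c12: I3 complete
c13: R4←I3
c14: I5 dispatched to ADD
c15: I5 operands ready
c17: I4 complete | I5 complete
c18: R2←I4 | R1←I5
c19: I6 dispatched to MUL
c20: I6 operands ready
c26: I6 complete
c27: R4←I6

cycle = 11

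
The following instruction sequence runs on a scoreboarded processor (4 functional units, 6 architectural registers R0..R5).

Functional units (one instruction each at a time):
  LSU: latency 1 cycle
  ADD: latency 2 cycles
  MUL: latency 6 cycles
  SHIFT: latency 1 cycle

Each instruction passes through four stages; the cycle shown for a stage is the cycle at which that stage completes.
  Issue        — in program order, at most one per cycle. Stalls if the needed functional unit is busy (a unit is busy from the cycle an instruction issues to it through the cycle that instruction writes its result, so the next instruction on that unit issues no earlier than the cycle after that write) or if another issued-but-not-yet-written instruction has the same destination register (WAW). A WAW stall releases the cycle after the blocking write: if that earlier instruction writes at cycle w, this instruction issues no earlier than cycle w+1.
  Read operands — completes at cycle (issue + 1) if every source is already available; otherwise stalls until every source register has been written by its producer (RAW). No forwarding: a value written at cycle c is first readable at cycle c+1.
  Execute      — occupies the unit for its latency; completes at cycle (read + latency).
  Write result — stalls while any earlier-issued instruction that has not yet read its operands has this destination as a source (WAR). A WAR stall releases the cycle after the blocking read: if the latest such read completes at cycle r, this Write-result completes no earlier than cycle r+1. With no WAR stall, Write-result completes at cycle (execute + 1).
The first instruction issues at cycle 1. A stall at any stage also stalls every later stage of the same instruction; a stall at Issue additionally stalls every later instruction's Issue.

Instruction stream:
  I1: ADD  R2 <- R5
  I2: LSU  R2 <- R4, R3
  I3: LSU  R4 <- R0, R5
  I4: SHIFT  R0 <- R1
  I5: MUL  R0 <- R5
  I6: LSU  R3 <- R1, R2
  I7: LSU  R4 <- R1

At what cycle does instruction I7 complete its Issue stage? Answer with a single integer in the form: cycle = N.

I1 -> (1, 2, 4, 5)
I2 -> (6, 7, 8, 9)  // WAW R2: wait I1 write@5
I3 -> (10, 11, 12, 13)  // struct: LSU busy until I2 writes@9
I4 -> (11, 12, 13, 14)
I5 -> (15, 16, 22, 23)  // WAW R0: wait I4 write@14
I6 -> (16, 17, 18, 19)
I7 -> (20, 21, 22, 23)  // struct: LSU busy until I6 writes@19

cycle = 20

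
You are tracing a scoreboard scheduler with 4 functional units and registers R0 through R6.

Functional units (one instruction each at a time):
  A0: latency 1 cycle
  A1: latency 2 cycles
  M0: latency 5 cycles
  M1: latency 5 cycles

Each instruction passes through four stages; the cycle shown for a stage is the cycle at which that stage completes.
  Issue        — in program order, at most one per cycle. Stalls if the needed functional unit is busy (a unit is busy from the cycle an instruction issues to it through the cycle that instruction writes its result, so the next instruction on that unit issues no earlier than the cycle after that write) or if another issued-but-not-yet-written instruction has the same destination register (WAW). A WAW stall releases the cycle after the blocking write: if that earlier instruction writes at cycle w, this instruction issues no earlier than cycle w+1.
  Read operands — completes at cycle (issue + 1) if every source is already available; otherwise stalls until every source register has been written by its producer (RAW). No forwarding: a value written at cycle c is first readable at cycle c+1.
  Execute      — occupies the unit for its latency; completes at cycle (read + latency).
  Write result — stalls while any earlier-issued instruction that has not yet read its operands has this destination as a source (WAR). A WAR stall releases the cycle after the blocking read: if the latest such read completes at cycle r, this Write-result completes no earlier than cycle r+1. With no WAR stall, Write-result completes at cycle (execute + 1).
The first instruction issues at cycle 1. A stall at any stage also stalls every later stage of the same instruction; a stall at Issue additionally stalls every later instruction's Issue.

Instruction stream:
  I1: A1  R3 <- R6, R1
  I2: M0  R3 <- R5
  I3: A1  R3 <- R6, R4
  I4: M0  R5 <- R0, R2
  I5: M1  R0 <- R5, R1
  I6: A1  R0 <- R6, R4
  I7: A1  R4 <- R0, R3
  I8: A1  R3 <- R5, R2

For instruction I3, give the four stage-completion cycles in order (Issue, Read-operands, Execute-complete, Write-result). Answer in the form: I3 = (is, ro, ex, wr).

  I1 | 1 | 2 | 4 | 5
  I2 | 6 | 7 | 12 | 13   WAW R3: wait I1 write@5
  I3 | 14 | 15 | 17 | 18   WAW R3: wait I2 write@13
  I4 | 15 | 16 | 21 | 22
  I5 | 16 | 23 | 28 | 29   RAW R5: wait I4 write@22
  I6 | 30 | 31 | 33 | 34   WAW R0: wait I5 write@29
  I7 | 35 | 36 | 38 | 39   struct: A1 busy until I6 writes@34
  I8 | 40 | 41 | 43 | 44   struct: A1 busy until I7 writes@39

I3 = (14, 15, 17, 18)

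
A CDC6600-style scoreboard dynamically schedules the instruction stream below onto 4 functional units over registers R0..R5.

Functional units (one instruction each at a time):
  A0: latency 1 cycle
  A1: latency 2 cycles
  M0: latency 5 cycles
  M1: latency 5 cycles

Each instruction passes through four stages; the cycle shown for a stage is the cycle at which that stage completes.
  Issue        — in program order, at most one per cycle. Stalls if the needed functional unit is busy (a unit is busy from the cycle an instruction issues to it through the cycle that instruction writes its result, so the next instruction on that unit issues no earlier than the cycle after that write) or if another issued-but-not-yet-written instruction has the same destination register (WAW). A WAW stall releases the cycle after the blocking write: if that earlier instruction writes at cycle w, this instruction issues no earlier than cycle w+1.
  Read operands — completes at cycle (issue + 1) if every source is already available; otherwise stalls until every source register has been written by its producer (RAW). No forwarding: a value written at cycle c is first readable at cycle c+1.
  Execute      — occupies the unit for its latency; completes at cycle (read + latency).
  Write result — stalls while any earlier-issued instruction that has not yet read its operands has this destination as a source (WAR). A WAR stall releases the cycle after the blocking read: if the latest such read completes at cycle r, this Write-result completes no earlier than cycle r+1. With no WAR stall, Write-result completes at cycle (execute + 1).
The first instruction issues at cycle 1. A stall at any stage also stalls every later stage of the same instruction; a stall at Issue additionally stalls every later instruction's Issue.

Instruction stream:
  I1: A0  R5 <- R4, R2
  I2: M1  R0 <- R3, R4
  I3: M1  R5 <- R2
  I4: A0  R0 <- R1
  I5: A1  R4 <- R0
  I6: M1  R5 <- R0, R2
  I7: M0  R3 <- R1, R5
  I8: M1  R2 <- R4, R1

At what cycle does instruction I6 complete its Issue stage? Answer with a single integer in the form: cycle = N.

cycle 1: I1 dispatched to A0
cycle 2: I1 operands ready, I2 dispatched to M1
cycle 3: I1 complete, I2 operands ready
cycle 4: R5←I1
cycle 8: I2 complete
cycle 9: R0←I2
cycle 10: I3 dispatched to M1
cycle 11: I3 operands ready, I4 dispatched to A0
cycle 12: I4 operands ready, I5 dispatched to A1
cycle 13: I4 complete
cycle 14: R0←I4
cycle 15: I5 operands ready
cycle 16: I3 complete
cycle 17: R5←I3, I5 complete
cycle 18: R4←I5, I6 dispatched to M1
cycle 19: I6 operands ready, I7 dispatched to M0
cycle 24: I6 complete
cycle 25: R5←I6
cycle 26: I7 operands ready, I8 dispatched to M1
cycle 27: I8 operands ready
cycle 31: I7 complete
cycle 32: R3←I7, I8 complete
cycle 33: R2←I8

cycle = 18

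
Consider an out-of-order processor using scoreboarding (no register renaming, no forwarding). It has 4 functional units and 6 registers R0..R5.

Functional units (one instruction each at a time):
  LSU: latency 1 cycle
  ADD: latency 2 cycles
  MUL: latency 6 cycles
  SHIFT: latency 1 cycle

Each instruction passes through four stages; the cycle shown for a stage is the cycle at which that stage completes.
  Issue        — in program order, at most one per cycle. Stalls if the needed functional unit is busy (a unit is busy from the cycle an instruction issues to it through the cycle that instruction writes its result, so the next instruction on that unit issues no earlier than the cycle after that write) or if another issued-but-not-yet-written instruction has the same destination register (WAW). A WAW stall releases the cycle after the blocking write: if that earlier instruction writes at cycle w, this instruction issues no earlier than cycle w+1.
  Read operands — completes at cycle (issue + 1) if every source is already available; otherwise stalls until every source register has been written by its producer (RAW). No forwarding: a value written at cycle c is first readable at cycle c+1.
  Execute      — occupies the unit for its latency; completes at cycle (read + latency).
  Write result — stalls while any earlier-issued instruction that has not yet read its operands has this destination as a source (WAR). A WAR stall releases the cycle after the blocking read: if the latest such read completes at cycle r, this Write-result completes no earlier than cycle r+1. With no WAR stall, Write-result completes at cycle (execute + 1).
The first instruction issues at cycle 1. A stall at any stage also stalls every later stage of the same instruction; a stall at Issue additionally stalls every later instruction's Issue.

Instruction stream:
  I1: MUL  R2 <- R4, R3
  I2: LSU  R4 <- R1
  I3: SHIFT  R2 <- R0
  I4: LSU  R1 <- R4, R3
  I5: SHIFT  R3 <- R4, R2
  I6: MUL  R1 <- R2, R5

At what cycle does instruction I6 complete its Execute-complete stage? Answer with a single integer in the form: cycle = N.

cycle = 22

  I1 | 1 | 2 | 8 | 9
  I2 | 2 | 3 | 4 | 5
  I3 | 10 | 11 | 12 | 13   WAW R2: wait I1 write@9
  I4 | 11 | 12 | 13 | 14
  I5 | 14 | 15 | 16 | 17   struct: SHIFT busy until I3 writes@13
  I6 | 15 | 16 | 22 | 23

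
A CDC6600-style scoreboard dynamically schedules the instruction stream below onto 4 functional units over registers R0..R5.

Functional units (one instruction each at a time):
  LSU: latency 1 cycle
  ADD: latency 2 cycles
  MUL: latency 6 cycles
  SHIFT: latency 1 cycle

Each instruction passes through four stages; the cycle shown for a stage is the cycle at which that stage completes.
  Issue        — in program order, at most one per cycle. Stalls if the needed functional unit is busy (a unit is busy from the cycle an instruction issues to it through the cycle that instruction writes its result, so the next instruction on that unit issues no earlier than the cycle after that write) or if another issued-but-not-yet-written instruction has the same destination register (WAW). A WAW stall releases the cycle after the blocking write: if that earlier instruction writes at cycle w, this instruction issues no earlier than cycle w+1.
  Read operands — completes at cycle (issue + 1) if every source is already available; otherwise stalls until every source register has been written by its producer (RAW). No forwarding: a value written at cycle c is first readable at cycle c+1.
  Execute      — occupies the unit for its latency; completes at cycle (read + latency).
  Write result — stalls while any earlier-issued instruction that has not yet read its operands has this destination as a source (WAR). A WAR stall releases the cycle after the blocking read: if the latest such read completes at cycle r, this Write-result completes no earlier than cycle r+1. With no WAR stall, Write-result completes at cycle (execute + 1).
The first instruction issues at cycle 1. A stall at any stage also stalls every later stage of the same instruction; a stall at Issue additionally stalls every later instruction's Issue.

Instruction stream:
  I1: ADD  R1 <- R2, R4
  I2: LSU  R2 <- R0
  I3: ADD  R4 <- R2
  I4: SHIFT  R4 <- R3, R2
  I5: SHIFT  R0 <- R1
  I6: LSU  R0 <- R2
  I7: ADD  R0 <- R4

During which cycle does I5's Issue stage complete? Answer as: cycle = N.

cycle = 15

c1: I1 issues→ADD
c2: I1 reads · I2 issues→LSU
c3: I2 reads
c4: I1 exec-done · I2 exec-done
c5: I1 writes R1 · I2 writes R2
c6: I3 issues→ADD
c7: I3 reads
c9: I3 exec-done
c10: I3 writes R4
c11: I4 issues→SHIFT
c12: I4 reads
c13: I4 exec-done
c14: I4 writes R4
c15: I5 issues→SHIFT
c16: I5 reads
c17: I5 exec-done
c18: I5 writes R0
c19: I6 issues→LSU
c20: I6 reads
c21: I6 exec-done
c22: I6 writes R0
c23: I7 issues→ADD
c24: I7 reads
c26: I7 exec-done
c27: I7 writes R0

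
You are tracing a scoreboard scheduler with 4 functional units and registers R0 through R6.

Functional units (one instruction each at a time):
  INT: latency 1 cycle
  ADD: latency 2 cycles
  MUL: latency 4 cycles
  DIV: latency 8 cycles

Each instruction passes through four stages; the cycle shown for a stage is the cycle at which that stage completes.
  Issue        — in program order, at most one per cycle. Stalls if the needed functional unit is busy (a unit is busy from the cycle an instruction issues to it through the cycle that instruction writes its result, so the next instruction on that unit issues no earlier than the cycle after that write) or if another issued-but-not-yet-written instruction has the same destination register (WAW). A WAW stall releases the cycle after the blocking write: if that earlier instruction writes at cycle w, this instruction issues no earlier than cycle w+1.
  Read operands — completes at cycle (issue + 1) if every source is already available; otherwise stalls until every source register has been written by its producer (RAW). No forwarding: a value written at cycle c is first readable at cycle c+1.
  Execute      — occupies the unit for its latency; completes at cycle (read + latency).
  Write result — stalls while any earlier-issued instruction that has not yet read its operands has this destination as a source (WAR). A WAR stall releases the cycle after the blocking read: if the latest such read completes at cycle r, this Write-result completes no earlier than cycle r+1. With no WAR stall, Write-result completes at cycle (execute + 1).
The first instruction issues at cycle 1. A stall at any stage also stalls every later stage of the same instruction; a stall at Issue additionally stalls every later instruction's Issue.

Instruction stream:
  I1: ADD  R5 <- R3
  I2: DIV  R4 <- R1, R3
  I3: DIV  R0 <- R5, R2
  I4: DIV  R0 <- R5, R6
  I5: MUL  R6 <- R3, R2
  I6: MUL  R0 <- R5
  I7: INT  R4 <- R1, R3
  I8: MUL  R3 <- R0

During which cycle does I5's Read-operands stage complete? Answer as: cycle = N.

cycle = 26

cycle 1: I1 dispatched to ADD
cycle 2: I1 operands ready | I2 dispatched to DIV
cycle 3: I2 operands ready
cycle 4: I1 complete
cycle 5: R5←I1
cycle 11: I2 complete
cycle 12: R4←I2
cycle 13: I3 dispatched to DIV
cycle 14: I3 operands ready
cycle 22: I3 complete
cycle 23: R0←I3
cycle 24: I4 dispatched to DIV
cycle 25: I4 operands ready | I5 dispatched to MUL
cycle 26: I5 operands ready
cycle 30: I5 complete
cycle 31: R6←I5
cycle 33: I4 complete
cycle 34: R0←I4
cycle 35: I6 dispatched to MUL
cycle 36: I6 operands ready | I7 dispatched to INT
cycle 37: I7 operands ready
cycle 38: I7 complete
cycle 39: R4←I7
cycle 40: I6 complete
cycle 41: R0←I6
cycle 42: I8 dispatched to MUL
cycle 43: I8 operands ready
cycle 47: I8 complete
cycle 48: R3←I8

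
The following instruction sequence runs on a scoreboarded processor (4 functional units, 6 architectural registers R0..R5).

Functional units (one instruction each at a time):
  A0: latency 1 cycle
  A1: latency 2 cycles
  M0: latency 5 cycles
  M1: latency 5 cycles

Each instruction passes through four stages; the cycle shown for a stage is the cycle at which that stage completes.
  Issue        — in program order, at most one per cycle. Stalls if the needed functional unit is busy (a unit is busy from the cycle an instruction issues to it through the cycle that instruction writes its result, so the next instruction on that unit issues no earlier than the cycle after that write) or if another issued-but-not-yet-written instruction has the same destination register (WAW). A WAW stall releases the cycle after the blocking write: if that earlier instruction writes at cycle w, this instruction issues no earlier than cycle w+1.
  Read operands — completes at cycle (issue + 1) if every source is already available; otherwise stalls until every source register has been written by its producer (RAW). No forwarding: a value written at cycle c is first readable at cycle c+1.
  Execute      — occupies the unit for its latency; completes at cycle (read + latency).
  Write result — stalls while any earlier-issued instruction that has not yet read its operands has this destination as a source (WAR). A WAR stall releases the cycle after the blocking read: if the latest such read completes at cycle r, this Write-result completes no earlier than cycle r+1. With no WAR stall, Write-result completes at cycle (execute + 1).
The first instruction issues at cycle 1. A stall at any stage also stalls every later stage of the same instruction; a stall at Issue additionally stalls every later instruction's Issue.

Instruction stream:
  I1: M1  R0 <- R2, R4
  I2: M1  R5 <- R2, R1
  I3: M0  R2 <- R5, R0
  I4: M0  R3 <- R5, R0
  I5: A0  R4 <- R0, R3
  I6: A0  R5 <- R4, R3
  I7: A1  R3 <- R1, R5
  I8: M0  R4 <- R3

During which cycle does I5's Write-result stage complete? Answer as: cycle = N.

  I1 | 1 | 2 | 7 | 8
  I2 | 9 | 10 | 15 | 16   struct: M1 busy until I1 writes@8
  I3 | 10 | 17 | 22 | 23   RAW R5: wait I2 write@16
  I4 | 24 | 25 | 30 | 31   struct: M0 busy until I3 writes@23
  I5 | 25 | 32 | 33 | 34   RAW R3: wait I4 write@31
  I6 | 35 | 36 | 37 | 38   struct: A0 busy until I5 writes@34
  I7 | 36 | 39 | 41 | 42   RAW R5: wait I6 write@38
  I8 | 37 | 43 | 48 | 49   RAW R3: wait I7 write@42

cycle = 34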